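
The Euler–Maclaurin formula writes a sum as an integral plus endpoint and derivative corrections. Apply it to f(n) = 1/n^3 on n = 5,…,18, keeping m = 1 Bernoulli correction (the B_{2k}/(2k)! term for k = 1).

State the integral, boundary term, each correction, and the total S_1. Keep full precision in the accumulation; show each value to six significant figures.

S_1 ≈ 0.0229401

The integral term ∫_5^18 1/x^3 dx = 0.0184568.
Boundary: ½(f(5) + f(18)) = ½(0.00800000 + 0.000171468) = 0.00408573.
Integral + boundary = 0.0225425.
Order-1 term: 1/12 · (-2.85780e-05 − (-0.00480000)) = 0.000397619.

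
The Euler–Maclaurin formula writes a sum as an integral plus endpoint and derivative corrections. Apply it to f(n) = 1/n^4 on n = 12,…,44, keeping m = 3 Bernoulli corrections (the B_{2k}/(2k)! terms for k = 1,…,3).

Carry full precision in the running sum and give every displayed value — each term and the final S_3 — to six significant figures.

The integral term ∫_12^44 1/x^4 dx = 0.000188988.
Endpoint term: (f(12) + f(44))/2 = (4.82253e-05 + 2.66802e-07)/2 = 2.42461e-05.
So far: 0.000213234.
Correction k=1: B_{2}/2! · (f^{(1)}(44) − f^{(1)}(12)) = 1/12 · (-2.42547e-08 − (-1.60751e-05)) = 1.33757e-06.
After k=1: 0.000214572.
Correction k=2: B_{4}/4! · (f^{(3)}(44) − f^{(3)}(12)) = −1/720 · (-3.75848e-10 − (-3.34898e-06)) = -4.65084e-09.
After k=2: 0.000214567.
Correction k=3: B_{6}/6! · (f^{(5)}(44) − f^{(5)}(12)) = 1/30240 · (-1.08716e-11 − (-1.30238e-06)) = 4.30678e-11.

S_3 ≈ 0.000214567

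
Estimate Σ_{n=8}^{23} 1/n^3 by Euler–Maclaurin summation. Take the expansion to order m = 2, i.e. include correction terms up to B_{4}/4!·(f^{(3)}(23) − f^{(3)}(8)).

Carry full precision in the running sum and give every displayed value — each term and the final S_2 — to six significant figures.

The integral term ∫_8^23 1/x^3 dx = 0.00686732.
Endpoint term: (f(8) + f(23))/2 = (0.00195312 + 8.21895e-05)/2 = 0.00101766.
Integral + boundary = 0.00788498.
Order-1 term: 1/12 · (-1.07204e-05 − (-0.000732422)) = 6.01418e-05.
After k=1: 0.00794512.
Order-2 term: −1/720 · (-4.05307e-07 − (-0.000228882)) = -3.17329e-07.

S_2 ≈ 0.00794480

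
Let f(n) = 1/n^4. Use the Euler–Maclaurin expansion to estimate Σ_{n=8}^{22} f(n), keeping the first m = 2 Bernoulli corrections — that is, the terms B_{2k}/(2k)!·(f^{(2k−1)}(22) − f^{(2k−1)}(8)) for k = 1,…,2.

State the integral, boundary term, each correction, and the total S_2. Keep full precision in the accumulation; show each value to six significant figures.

S_2 ≈ 0.000753970

The integral term ∫_8^22 1/x^4 dx = 0.000619737.
Endpoint term: (f(8) + f(22))/2 = (0.000244141 + 4.26883e-06)/2 = 0.000124205.
Integral + boundary = 0.000743942.
Correction k=1: B_{2}/2! · (f^{(1)}(22) − f^{(1)}(8)) = 1/12 · (-7.76152e-07 − (-0.000122070)) = 1.01078e-05.
Running total after k=1: 0.000754049.
Correction k=2: B_{4}/4! · (f^{(3)}(22) − f^{(3)}(8)) = −1/720 · (-4.81086e-08 − (-5.72205e-05)) = -7.94060e-08.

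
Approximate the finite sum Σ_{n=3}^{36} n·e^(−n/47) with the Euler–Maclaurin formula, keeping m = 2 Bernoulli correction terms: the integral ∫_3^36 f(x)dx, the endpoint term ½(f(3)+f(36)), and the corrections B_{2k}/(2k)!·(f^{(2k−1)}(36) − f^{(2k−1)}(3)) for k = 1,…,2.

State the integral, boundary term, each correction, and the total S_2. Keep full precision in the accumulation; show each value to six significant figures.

∫_3^36 x·e^(−x/47) dx evaluates to 391.157.
½[f(3) + f(36)] = ½[2.81449 + 16.7360] = 9.77524.
So far: 400.932.
Order-1 term: 1/12 · (0.108804 − 0.878282) = -0.0641232.
Running total after k=1: 400.868.
Order-2 term: −1/720 · (0.000470159 − 0.00124699) = 1.07894e-06.

S_2 ≈ 400.868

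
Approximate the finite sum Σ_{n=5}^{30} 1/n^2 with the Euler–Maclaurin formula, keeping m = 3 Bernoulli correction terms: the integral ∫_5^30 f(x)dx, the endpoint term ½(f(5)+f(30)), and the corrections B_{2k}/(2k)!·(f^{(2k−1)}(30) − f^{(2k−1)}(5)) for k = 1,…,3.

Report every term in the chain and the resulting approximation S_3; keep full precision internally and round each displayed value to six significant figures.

∫_5^30 1/x^2 dx evaluates to 0.166667.
Endpoint term: (f(5) + f(30))/2 = (0.0400000 + 0.00111111)/2 = 0.0205556.
Running total after boundary: 0.187222.
k=1: B_{2}/(2)! × [f^{(1)}(30) − f^{(1)}(5)] = 1/12 × (-7.40741e-05 − (-0.0160000)) = 0.00132716.
Running total after k=1: 0.188549.
k=2: B_{4}/(4)! × [f^{(3)}(30) − f^{(3)}(5)] = −1/720 × (-9.87654e-07 − (-0.00768000)) = -1.06653e-05.
Running total after k=2: 0.188539.
k=3: B_{6}/(6)! × [f^{(5)}(30) − f^{(5)}(5)] = 1/30240 × (-3.29218e-08 − (-0.00921600)) = 3.04761e-07.

S_3 ≈ 0.188539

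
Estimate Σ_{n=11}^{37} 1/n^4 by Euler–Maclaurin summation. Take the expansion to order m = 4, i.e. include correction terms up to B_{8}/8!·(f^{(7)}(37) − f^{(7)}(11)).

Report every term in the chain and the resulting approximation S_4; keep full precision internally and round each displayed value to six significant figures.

Integral: ∫_11^37 1/x^4 dx = 0.000243858.
Boundary: ½(f(11) + f(37)) = ½(6.83013e-05 + 5.33572e-07) = 3.44175e-05.
Integral + boundary = 0.000278275.
Order-1 term: 1/12 · (-5.76835e-08 − (-2.48369e-05)) = 2.06493e-06.
Running total after k=1: 0.000280340.
Order-2 term: −1/720 · (-1.26406e-09 − (-6.15790e-06)) = -8.55088e-09.
Running total after k=2: 0.000280331.
Order-3 term: 1/30240 · (-5.17075e-11 − (-2.84994e-06)) = 9.42422e-11.
Running total after k=3: 0.000280331.
Order-4 term: −1/1209600 · (-3.39933e-12 − (-2.11979e-06)) = -1.75247e-12.

S_4 ≈ 0.000280331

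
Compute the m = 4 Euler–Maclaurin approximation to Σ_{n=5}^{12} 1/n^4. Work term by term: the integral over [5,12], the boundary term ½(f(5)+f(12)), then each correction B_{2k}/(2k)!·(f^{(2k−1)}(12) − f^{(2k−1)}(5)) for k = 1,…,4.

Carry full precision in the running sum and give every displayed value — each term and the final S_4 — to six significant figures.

S_4 ≈ 0.00340118

∫_5^12 1/x^4 dx evaluates to 0.00247377.
Boundary: ½(f(5) + f(12)) = ½(0.00160000 + 4.82253e-05) = 0.000824113.
Integral + boundary = 0.00329788.
Order-1 term: 1/12 · (-1.60751e-05 − (-0.00128000)) = 0.000105327.
After k=1: 0.00340321.
Order-2 term: −1/720 · (-3.34898e-06 − (-0.00153600)) = -2.12868e-06.
After k=2: 0.00340108.
Order-3 term: 1/30240 · (-1.30238e-06 − (-0.00344064)) = 1.13735e-07.
After k=3: 0.00340119.
Order-4 term: −1/1209600 · (-8.13988e-07 − (-0.0123863)) = -1.02393e-08.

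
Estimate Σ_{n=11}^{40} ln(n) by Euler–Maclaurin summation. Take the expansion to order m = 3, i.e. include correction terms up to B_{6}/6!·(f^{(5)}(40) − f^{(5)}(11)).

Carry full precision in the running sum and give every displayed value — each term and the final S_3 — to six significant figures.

S_3 ≈ 95.2162

The integral term ∫_11^40 ln(x) dx = 92.1783.
½[f(11) + f(40)] = ½[2.39790 + 3.68888] = 3.04339.
Running total after boundary: 95.2217.
Order-1 term: 1/12 · (0.0250000 − 0.0909091) = -0.00549242.
Partial sum through k=1: 95.2162.
Order-2 term: −1/720 · (3.12500e-05 − 0.00150263) = 2.04358e-06.
Partial sum through k=2: 95.2162.
Order-3 term: 1/30240 · (2.34375e-07 − 0.000149021) = -4.92020e-09.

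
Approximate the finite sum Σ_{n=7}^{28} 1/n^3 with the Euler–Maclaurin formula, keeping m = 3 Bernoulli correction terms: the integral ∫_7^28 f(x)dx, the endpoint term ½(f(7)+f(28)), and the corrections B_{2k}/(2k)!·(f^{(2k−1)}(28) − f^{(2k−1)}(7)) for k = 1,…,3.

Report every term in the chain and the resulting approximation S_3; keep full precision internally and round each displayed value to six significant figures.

S_3 ≈ 0.0111499

The integral term ∫_7^28 1/x^3 dx = 0.00956633.
Boundary: ½(f(7) + f(28)) = ½(0.00291545 + 4.55539e-05) = 0.00148050.
Running total after boundary: 0.0110468.
k=1: B_{2}/(2)! × [f^{(1)}(28) − f^{(1)}(7)] = 1/12 × (-4.88078e-06 − (-0.00124948)) = 0.000103717.
Partial sum through k=1: 0.0111505.
k=2: B_{4}/(4)! × [f^{(3)}(28) − f^{(3)}(7)] = −1/720 × (-1.24510e-07 − (-0.000509992)) = -7.08149e-07.
Partial sum through k=2: 0.0111498.
k=3: B_{6}/(6)! × [f^{(5)}(28) − f^{(5)}(7)] = 1/30240 × (-6.67016e-09 − (-0.000437136)) = 1.44553e-08.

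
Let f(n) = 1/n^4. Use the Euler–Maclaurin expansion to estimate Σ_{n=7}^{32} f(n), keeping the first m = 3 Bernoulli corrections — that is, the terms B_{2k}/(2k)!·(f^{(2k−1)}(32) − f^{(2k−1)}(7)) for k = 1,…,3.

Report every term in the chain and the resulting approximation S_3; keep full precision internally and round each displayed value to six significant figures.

∫_7^32 1/x^4 dx evaluates to 0.000961645.
½[f(7) + f(32)] = ½[0.000416493 + 9.53674e-07] = 0.000208723.
Integral + boundary = 0.00117037.
Order-1 term: 1/12 · (-1.19209e-07 − (-0.000237996)) = 1.98231e-05.
Running total after k=1: 0.00119019.
Order-2 term: −1/720 · (-3.49246e-09 − (-0.000145712)) = -2.02373e-07.
Running total after k=2: 0.00118999.
Order-3 term: 1/30240 · (-1.90994e-10 − (-0.000166528)) = 5.50687e-09.

S_3 ≈ 0.00118999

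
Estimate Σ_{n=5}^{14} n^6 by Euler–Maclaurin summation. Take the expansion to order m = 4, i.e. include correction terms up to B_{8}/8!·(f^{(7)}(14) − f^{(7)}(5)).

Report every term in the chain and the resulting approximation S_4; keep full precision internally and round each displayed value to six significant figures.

∫_5^14 x^6 dx evaluates to 1.50479e+07.
½[f(5) + f(14)] = ½[15625.0 + 7.52954e+06] = 3.77258e+06.
Running total after boundary: 1.88205e+07.
k=1: B_{2}/(2)! × [f^{(1)}(14) − f^{(1)}(5)] = 1/12 × (3.22694e+06 − 18750.0) = 267350.
After k=1: 1.90878e+07.
k=2: B_{4}/(4)! × [f^{(3)}(14) − f^{(3)}(5)] = −1/720 × (329280 − 15000.0) = -436.500.
After k=2: 1.90874e+07.
k=3: B_{6}/(6)! × [f^{(5)}(14) − f^{(5)}(5)] = 1/30240 × (10080.0 − 3600.00) = 0.214286.
After k=3: 1.90874e+07.
k=4: B_{8}/(8)! × [f^{(7)}(14) − f^{(7)}(5)] = −1/1209600 × (0.00000 − 0.00000) = 0.00000.

S_4 ≈ 1.90874e+07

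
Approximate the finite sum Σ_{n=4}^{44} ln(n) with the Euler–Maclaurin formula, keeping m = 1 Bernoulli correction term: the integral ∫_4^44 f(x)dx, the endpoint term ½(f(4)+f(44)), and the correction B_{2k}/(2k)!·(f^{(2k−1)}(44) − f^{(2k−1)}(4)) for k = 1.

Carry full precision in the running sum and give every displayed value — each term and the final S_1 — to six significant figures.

∫_4^44 ln(x) dx evaluates to 120.959.
Endpoint term: (f(4) + f(44))/2 = (1.38629 + 3.78419)/2 = 2.58524.
So far: 123.544.
Order-1 term: 1/12 · (0.0227273 − 0.250000) = -0.0189394.

S_1 ≈ 123.525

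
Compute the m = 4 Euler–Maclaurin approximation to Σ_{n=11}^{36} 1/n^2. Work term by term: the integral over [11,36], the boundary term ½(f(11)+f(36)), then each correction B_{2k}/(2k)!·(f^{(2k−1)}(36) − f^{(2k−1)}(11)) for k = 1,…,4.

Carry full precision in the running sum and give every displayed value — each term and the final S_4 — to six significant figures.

Integral: ∫_11^36 1/x^2 dx = 0.0631313.
Endpoint term: (f(11) + f(36))/2 = (0.00826446 + 0.000771605)/2 = 0.00451803.
Running total after boundary: 0.0676493.
Order-1 term: 1/12 · (-4.28669e-05 − (-0.00150263)) = 0.000121647.
Running total after k=1: 0.0677710.
Order-2 term: −1/720 · (-3.96916e-07 − (-0.000149021)) = -2.06423e-07.
Running total after k=2: 0.0677708.
Order-3 term: 1/30240 · (-9.18787e-09 − (-3.69474e-05)) = 1.22150e-09.
Running total after k=3: 0.0677708.
Order-4 term: −1/1209600 · (-3.97007e-10 − (-1.70996e-05)) = -1.41363e-11.

S_4 ≈ 0.0677708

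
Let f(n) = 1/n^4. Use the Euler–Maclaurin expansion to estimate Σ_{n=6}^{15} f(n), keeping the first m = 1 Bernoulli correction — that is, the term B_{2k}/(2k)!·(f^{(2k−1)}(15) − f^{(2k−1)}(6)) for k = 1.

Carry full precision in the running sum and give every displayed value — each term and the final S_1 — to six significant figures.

S_1 ≈ 0.00188255

∫_6^15 1/x^4 dx evaluates to 0.00144444.
½[f(6) + f(15)] = ½[0.000771605 + 1.97531e-05] = 0.000395679.
So far: 0.00184012.
Correction k=1: B_{2}/2! · (f^{(1)}(15) − f^{(1)}(6)) = 1/12 · (-5.26749e-06 − (-0.000514403)) = 4.24280e-05.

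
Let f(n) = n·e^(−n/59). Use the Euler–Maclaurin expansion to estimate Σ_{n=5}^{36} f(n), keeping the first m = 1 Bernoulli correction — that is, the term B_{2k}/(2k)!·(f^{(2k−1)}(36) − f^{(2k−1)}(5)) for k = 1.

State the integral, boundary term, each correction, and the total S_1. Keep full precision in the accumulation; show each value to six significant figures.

S_1 ≈ 436.242

The integral term ∫_5^36 x·e^(−x/59) dx = 424.219.
½[f(5) + f(36)] = ½[4.59373 + 19.5573] = 12.0755.
Running total after boundary: 436.294.
k=1: B_{2}/(2)! × [f^{(1)}(36) − f^{(1)}(5)] = 1/12 × (0.211779 − 0.840886) = -0.0524256.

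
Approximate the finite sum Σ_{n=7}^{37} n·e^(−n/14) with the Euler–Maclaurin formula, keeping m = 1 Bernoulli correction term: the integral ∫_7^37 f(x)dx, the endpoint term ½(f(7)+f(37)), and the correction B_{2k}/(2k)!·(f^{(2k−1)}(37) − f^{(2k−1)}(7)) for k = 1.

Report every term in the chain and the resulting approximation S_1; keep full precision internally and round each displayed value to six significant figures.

The integral term ∫_7^37 x·e^(−x/14) dx = 127.513.
½[f(7) + f(37)] = ½[4.24571 + 2.63283] = 3.43927.
Running total after boundary: 130.953.
Order-1 term: 1/12 · (-0.116902 − 0.303265) = -0.0350139.

S_1 ≈ 130.918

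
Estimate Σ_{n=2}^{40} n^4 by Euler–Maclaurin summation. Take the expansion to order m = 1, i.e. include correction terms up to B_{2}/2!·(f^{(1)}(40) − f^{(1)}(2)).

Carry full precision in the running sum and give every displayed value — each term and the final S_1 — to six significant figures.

Integral: ∫_2^40 x^4 dx = 2.04800e+07.
½[f(2) + f(40)] = ½[16.0000 + 2.56000e+06] = 1.28001e+06.
Integral + boundary = 2.17600e+07.
k=1: B_{2}/(2)! × [f^{(1)}(40) − f^{(1)}(2)] = 1/12 × (256000 − 32.0000) = 21330.7.

S_1 ≈ 2.17813e+07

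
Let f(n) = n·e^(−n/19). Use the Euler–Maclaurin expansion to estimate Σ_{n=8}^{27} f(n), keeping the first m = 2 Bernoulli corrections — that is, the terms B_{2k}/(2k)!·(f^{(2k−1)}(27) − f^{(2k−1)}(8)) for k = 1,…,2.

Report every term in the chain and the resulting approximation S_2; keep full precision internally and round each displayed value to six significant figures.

S_2 ≈ 131.520

The integral term ∫_8^27 x·e^(−x/19) dx = 125.675.
Endpoint term: (f(8) + f(27))/2 = (5.25084 + 6.51941)/2 = 5.88513.
Integral + boundary = 131.560.
Order-1 term: 1/12 · (-0.101667 − 0.379995) = -0.0401385.
Running total after k=1: 131.520.
Order-2 term: −1/720 · (0.00105610 − 0.00468894) = 5.04561e-06.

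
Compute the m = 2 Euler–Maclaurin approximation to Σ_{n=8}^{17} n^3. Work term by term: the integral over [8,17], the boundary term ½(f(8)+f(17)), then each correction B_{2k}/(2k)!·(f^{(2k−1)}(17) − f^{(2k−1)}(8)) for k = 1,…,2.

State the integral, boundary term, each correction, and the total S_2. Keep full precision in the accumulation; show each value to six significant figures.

S_2 ≈ 22625.0

Integral: ∫_8^17 x^3 dx = 19856.2.
Endpoint term: (f(8) + f(17))/2 = (512.000 + 4913.00)/2 = 2712.50.
Running total after boundary: 22568.8.
Correction k=1: B_{2}/2! · (f^{(1)}(17) − f^{(1)}(8)) = 1/12 · (867.000 − 192.000) = 56.2500.
After k=1: 22625.0.
Correction k=2: B_{4}/4! · (f^{(3)}(17) − f^{(3)}(8)) = −1/720 · (6.00000 − 6.00000) = 0.00000.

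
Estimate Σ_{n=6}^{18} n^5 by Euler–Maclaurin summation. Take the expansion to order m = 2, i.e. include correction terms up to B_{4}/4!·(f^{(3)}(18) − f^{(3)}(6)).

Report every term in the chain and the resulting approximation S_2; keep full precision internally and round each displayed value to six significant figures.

S_2 ≈ 6.65278e+06

Integral: ∫_6^18 x^5 dx = 5.66093e+06.
Endpoint term: (f(6) + f(18))/2 = (7776.00 + 1.88957e+06)/2 = 948672.
Running total after boundary: 6.60960e+06.
Order-1 term: 1/12 · (524880 − 6480.00) = 43200.0.
After k=1: 6.65280e+06.
Order-2 term: −1/720 · (19440.0 − 2160.00) = -24.0000.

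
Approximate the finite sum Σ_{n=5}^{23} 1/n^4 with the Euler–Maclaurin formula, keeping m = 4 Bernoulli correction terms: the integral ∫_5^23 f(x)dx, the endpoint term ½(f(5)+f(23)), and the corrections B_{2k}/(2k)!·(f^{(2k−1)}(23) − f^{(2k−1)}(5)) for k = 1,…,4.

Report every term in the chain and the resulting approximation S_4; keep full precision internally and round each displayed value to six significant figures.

S_4 ≈ 0.00354564

∫_5^23 1/x^4 dx evaluates to 0.00263927.
½[f(5) + f(23)] = ½[0.00160000 + 3.57346e-06] = 0.000801787.
So far: 0.00344106.
Order-1 term: 1/12 · (-6.21471e-07 − (-0.00128000)) = 0.000106615.
After k=1: 0.00354767.
Order-2 term: −1/720 · (-3.52441e-08 − (-0.00153600)) = -2.13328e-06.
After k=2: 0.00354554.
Order-3 term: 1/30240 · (-3.73094e-09 − (-0.00344064)) = 1.13778e-07.
After k=3: 0.00354565.
Order-4 term: −1/1209600 · (-6.34754e-10 − (-0.0123863)) = -1.02400e-08.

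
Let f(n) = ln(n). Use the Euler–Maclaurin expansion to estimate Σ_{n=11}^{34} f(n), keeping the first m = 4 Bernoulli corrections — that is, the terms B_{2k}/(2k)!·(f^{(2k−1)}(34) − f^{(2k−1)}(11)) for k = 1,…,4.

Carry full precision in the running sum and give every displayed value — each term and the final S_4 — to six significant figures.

S_4 ≈ 73.4764

Integral: ∫_11^34 ln(x) dx = 70.5194.
Endpoint term: (f(11) + f(34))/2 = (2.39790 + 3.52636)/2 = 2.96213.
Running total after boundary: 73.4815.
Order-1 term: 1/12 · (0.0294118 − 0.0909091) = -0.00512478.
Running total after k=1: 73.4764.
Order-2 term: −1/720 · (5.08854e-05 − 0.00150263) = 2.01631e-06.
Running total after k=2: 73.4764.
Order-3 term: 1/30240 · (5.28222e-07 − 0.000149021) = -4.91048e-09.
Running total after k=3: 73.4764.
Order-4 term: −1/1209600 · (1.37082e-08 − 3.69474e-05) = 3.05338e-11.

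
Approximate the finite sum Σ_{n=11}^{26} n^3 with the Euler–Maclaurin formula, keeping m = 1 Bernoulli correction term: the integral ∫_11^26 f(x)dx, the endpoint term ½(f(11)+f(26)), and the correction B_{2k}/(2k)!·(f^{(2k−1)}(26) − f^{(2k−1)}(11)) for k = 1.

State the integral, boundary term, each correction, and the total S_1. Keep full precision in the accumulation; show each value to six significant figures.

Integral: ∫_11^26 x^3 dx = 110584.
½[f(11) + f(26)] = ½[1331.00 + 17576.0] = 9453.50.
Running total after boundary: 120037.
Order-1 term: 1/12 · (2028.00 − 363.000) = 138.750.

S_1 ≈ 120176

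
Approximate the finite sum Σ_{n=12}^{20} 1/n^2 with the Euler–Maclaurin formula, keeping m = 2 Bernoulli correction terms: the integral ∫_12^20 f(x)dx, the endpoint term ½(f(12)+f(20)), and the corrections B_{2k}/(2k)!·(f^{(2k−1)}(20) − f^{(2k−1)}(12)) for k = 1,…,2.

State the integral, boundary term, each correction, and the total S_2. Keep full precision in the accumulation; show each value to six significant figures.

S_2 ≈ 0.0381310

∫_12^20 1/x^2 dx evaluates to 0.0333333.
½[f(12) + f(20)] = ½[0.00694444 + 0.00250000] = 0.00472222.
Integral + boundary = 0.0380556.
Correction k=1: B_{2}/2! · (f^{(1)}(20) − f^{(1)}(12)) = 1/12 · (-0.000250000 − (-0.00115741)) = 7.56173e-05.
Running total after k=1: 0.0381312.
Correction k=2: B_{4}/4! · (f^{(3)}(20) − f^{(3)}(12)) = −1/720 · (-7.50000e-06 − (-9.64506e-05)) = -1.23543e-07.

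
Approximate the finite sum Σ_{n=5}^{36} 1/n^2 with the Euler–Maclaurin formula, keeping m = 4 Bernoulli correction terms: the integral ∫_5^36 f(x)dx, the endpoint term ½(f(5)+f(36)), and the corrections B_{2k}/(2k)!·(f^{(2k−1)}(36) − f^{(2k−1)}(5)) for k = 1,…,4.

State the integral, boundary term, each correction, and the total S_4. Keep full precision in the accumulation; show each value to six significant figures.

S_4 ≈ 0.193927

∫_5^36 1/x^2 dx evaluates to 0.172222.
½[f(5) + f(36)] = ½[0.0400000 + 0.000771605] = 0.0203858.
Running total after boundary: 0.192608.
Correction k=1: B_{2}/2! · (f^{(1)}(36) − f^{(1)}(5)) = 1/12 · (-4.28669e-05 − (-0.0160000)) = 0.00132976.
Partial sum through k=1: 0.193938.
Correction k=2: B_{4}/4! · (f^{(3)}(36) − f^{(3)}(5)) = −1/720 · (-3.96916e-07 − (-0.00768000)) = -1.06661e-05.
Partial sum through k=2: 0.193927.
Correction k=3: B_{6}/6! · (f^{(5)}(36) − f^{(5)}(5)) = 1/30240 · (-9.18787e-09 − (-0.00921600)) = 3.04762e-07.
Partial sum through k=3: 0.193927.
Correction k=4: B_{8}/8! · (f^{(7)}(36) − f^{(7)}(5)) = −1/1209600 · (-3.97007e-10 − (-0.0206438)) = -1.70667e-08.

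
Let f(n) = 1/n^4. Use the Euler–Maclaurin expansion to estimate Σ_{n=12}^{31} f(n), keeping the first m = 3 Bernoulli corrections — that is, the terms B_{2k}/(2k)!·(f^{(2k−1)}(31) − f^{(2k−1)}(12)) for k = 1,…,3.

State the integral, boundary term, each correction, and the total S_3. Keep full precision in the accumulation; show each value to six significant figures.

The integral term ∫_12^31 1/x^4 dx = 0.000181712.
½[f(12) + f(31)] = ½[4.82253e-05 + 1.08281e-06] = 2.46541e-05.
Integral + boundary = 0.000206366.
Order-1 term: 1/12 · (-1.39718e-07 − (-1.60751e-05)) = 1.32795e-06.
Partial sum through k=1: 0.000207694.
Order-2 term: −1/720 · (-4.36164e-09 − (-3.34898e-06)) = -4.64530e-09.
Partial sum through k=2: 0.000207690.
Order-3 term: 1/30240 · (-2.54164e-10 − (-1.30238e-06)) = 4.30598e-11.

S_3 ≈ 0.000207690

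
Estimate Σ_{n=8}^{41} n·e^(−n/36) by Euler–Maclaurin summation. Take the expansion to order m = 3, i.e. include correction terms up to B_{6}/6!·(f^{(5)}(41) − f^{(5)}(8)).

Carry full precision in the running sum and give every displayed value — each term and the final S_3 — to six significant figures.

S_3 ≈ 390.555

Integral: ∫_8^41 x·e^(−x/36) dx = 380.844.
Endpoint term: (f(8) + f(41))/2 = (6.40590 + 13.1272)/2 = 9.76653.
So far: 390.611.
Order-1 term: 1/12 · (-0.0444687 − 0.622796) = -0.0556054.
After k=1: 390.555.
Order-2 term: −1/720 · (0.000459784 − 0.00171626) = 1.74510e-06.
After k=2: 390.555.
Order-3 term: 1/30240 · (7.36019e-07 − 2.27775e-06) = -5.09832e-11.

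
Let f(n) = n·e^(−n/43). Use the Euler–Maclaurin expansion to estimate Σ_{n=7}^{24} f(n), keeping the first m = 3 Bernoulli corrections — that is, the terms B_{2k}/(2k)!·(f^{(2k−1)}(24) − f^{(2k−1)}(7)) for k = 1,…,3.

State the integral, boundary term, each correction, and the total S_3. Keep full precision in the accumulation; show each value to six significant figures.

S_3 ≈ 188.089

The integral term ∫_7^24 x·e^(−x/43) dx = 178.286.
Endpoint term: (f(7) + f(24))/2 = (5.94838 + 13.7345)/2 = 9.84146.
So far: 188.127.
Order-1 term: 1/12 · (0.252865 − 0.711435) = -0.0382142.
After k=1: 188.089.
Order-2 term: −1/720 · (0.000755765 − 0.00130393) = 7.61344e-07.
After k=2: 188.089.
Order-3 term: 1/30240 · (7.43523e-07 − 1.20233e-06) = -1.51720e-11.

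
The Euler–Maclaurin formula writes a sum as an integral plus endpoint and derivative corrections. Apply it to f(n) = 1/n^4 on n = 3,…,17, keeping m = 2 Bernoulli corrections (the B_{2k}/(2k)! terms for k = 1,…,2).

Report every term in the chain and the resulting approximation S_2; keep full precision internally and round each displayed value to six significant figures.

Integral: ∫_3^17 1/x^4 dx = 0.0122778.
Boundary: ½(f(3) + f(17)) = ½(0.0123457 + 1.19730e-05) = 0.00617883.
Integral + boundary = 0.0184567.
Order-1 term: 1/12 · (-2.81719e-06 − (-0.0164609)) = 0.00137151.
After k=1: 0.0198282.
Order-2 term: −1/720 · (-2.92441e-07 − (-0.0548697)) = -7.62075e-05.

S_2 ≈ 0.0197520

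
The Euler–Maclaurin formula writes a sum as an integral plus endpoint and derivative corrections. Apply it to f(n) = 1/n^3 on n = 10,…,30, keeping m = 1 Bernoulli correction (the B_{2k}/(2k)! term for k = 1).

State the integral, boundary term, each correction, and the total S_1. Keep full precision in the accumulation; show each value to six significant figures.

S_1 ≈ 0.00498765

Integral: ∫_10^30 1/x^3 dx = 0.00444444.
Endpoint term: (f(10) + f(30))/2 = (0.00100000 + 3.70370e-05)/2 = 0.000518519.
Running total after boundary: 0.00496296.
Order-1 term: 1/12 · (-3.70370e-06 − (-0.000300000)) = 2.46914e-05.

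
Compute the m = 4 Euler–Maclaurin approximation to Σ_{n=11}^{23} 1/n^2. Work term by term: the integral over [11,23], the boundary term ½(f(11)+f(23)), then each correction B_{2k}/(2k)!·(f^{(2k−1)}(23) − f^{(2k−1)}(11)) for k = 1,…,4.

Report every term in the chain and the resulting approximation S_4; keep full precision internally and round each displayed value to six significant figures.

∫_11^23 1/x^2 dx evaluates to 0.0474308.
Boundary: ½(f(11) + f(23)) = ½(0.00826446 + 0.00189036) = 0.00507741.
So far: 0.0525082.
k=1: B_{2}/(2)! × [f^{(1)}(23) − f^{(1)}(11)] = 1/12 × (-0.000164379 − (-0.00150263)) = 0.000111521.
After k=1: 0.0526198.
k=2: B_{4}/(4)! × [f^{(3)}(23) − f^{(3)}(11)] = −1/720 × (-3.72883e-06 − (-0.000149021)) = -2.01795e-07.
After k=2: 0.0526196.
k=3: B_{6}/(6)! × [f^{(5)}(23) − f^{(5)}(11)] = 1/30240 × (-2.11465e-07 − (-3.69474e-05)) = 1.21481e-09.
After k=3: 0.0526196.
k=4: B_{8}/(8)! × [f^{(7)}(23) − f^{(7)}(11)] = −1/1209600 × (-2.23857e-08 − (-1.70996e-05)) = -1.41181e-11.

S_4 ≈ 0.0526196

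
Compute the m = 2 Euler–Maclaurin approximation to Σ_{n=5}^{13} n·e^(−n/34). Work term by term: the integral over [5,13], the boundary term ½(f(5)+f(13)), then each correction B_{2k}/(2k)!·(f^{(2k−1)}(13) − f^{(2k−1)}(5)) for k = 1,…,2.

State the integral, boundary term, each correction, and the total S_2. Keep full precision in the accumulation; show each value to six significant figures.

∫_5^13 x·e^(−x/34) dx evaluates to 54.4182.
Endpoint term: (f(5) + f(13))/2 = (4.31622 + 8.86930)/2 = 6.59276.
Integral + boundary = 61.0110.
Order-1 term: 1/12 · (0.421392 − 0.736296) = -0.0262419.
Running total after k=1: 60.9848.
Order-2 term: −1/720 · (0.00154490 − 0.00213043) = 8.13246e-07.

S_2 ≈ 60.9848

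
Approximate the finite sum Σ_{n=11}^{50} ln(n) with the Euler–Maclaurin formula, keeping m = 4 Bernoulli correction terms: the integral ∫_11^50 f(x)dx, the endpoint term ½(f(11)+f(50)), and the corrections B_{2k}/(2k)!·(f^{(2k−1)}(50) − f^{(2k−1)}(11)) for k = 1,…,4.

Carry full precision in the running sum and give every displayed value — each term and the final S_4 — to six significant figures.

The integral term ∫_11^50 ln(x) dx = 130.224.
½[f(11) + f(50)] = ½[2.39790 + 3.91202] = 3.15496.
Running total after boundary: 133.379.
Correction k=1: B_{2}/2! · (f^{(1)}(50) − f^{(1)}(11)) = 1/12 · (0.0200000 − 0.0909091) = -0.00590909.
After k=1: 133.373.
Correction k=2: B_{4}/4! · (f^{(3)}(50) − f^{(3)}(11)) = −1/720 · (1.60000e-05 − 0.00150263) = 2.06476e-06.
After k=2: 133.373.
Correction k=3: B_{6}/6! · (f^{(5)}(50) − f^{(5)}(11)) = 1/30240 · (7.68000e-08 − 0.000149021) = -4.92541e-09.
After k=3: 133.373.
Correction k=4: B_{8}/8! · (f^{(7)}(50) − f^{(7)}(11)) = −1/1209600 · (9.21600e-10 − 3.69474e-05) = 3.05444e-11.

S_4 ≈ 133.373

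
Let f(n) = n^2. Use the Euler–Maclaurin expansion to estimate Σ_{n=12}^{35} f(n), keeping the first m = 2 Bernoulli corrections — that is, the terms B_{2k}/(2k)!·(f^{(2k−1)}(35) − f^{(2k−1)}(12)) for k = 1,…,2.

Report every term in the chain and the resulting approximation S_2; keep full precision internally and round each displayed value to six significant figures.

S_2 ≈ 14404.0

∫_12^35 x^2 dx evaluates to 13715.7.
½[f(12) + f(35)] = ½[144.000 + 1225.00] = 684.500.
So far: 14400.2.
k=1: B_{2}/(2)! × [f^{(1)}(35) − f^{(1)}(12)] = 1/12 × (70.0000 − 24.0000) = 3.83333.
Running total after k=1: 14404.0.
k=2: B_{4}/(4)! × [f^{(3)}(35) − f^{(3)}(12)] = −1/720 × (0.00000 − 0.00000) = 0.00000.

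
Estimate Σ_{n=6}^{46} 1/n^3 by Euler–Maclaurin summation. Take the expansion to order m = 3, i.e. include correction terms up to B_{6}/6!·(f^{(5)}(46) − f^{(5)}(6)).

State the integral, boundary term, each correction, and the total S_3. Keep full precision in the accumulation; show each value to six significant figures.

Integral: ∫_6^46 1/x^3 dx = 0.0136526.
Boundary: ½(f(6) + f(46)) = ½(0.00462963 + 1.02737e-05) = 0.00231995.
Running total after boundary: 0.0159725.
Correction k=1: B_{2}/2! · (f^{(1)}(46) − f^{(1)}(6)) = 1/12 · (-6.70023e-07 − (-0.00231481)) = 0.000192845.
After k=1: 0.0161654.
Correction k=2: B_{4}/4! · (f^{(3)}(46) − f^{(3)}(6)) = −1/720 · (-6.33292e-09 − (-0.00128601)) = -1.78611e-06.
After k=2: 0.0161636.
Correction k=3: B_{6}/6! · (f^{(5)}(46) − f^{(5)}(6)) = 1/30240 · (-1.25701e-10 − (-0.00150034)) = 4.96145e-08.

S_3 ≈ 0.0161637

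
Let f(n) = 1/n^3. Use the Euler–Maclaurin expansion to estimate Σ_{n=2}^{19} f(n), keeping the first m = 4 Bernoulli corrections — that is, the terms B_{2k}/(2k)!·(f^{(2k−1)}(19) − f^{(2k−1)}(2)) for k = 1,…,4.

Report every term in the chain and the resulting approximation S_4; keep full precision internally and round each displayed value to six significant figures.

Integral: ∫_2^19 1/x^3 dx = 0.123615.
Boundary: ½(f(2) + f(19)) = ½(0.125000 + 0.000145794) = 0.0625729.
Running total after boundary: 0.186188.
Correction k=1: B_{2}/2! · (f^{(1)}(19) − f^{(1)}(2)) = 1/12 · (-2.30201e-05 − (-0.187500)) = 0.0156231.
Partial sum through k=1: 0.201811.
Correction k=2: B_{4}/4! · (f^{(3)}(19) − f^{(3)}(2)) = −1/720 · (-1.27535e-06 − (-0.937500)) = -0.00130208.
Partial sum through k=2: 0.200509.
Correction k=3: B_{6}/6! · (f^{(5)}(19) − f^{(5)}(2)) = 1/30240 · (-1.48379e-07 − (-9.84375)) = 0.000325521.
Partial sum through k=3: 0.200834.
Correction k=4: B_{8}/8! · (f^{(7)}(19) − f^{(7)}(2)) = −1/1209600 · (-2.95935e-08 − (-177.188)) = -0.000146484.

S_4 ≈ 0.200688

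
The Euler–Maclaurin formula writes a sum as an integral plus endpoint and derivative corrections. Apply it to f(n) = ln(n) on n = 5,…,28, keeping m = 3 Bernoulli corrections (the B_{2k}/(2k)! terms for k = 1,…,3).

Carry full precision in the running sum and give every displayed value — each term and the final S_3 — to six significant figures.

Integral: ∫_5^28 ln(x) dx = 62.2545.
½[f(5) + f(28)] = ½[1.60944 + 3.33220] = 2.47082.
Running total after boundary: 64.7254.
Order-1 term: 1/12 · (0.0357143 − 0.200000) = -0.0136905.
After k=1: 64.7117.
Order-2 term: −1/720 · (9.11079e-05 − 0.0160000) = 2.20957e-05.
After k=2: 64.7117.
Order-3 term: 1/30240 · (1.39451e-06 − 0.00768000) = -2.53922e-07.

S_3 ≈ 64.7117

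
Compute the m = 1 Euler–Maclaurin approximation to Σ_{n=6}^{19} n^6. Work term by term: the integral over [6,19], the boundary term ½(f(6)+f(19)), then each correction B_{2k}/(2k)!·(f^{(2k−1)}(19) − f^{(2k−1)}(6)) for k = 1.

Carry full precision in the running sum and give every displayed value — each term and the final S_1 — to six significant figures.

∫_6^19 x^6 dx evaluates to 1.27656e+08.
½[f(6) + f(19)] = ½[46656.0 + 4.70459e+07] = 2.35463e+07.
Integral + boundary = 1.51202e+08.
k=1: B_{2}/(2)! × [f^{(1)}(19) − f^{(1)}(6)] = 1/12 × (1.48566e+07 − 46656.0) = 1.23416e+06.

S_1 ≈ 1.52436e+08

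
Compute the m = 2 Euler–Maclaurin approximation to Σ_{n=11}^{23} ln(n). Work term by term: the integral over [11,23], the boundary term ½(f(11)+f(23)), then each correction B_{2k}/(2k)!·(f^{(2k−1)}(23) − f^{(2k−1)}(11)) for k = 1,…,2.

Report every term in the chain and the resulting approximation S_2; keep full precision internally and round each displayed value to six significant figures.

Integral: ∫_11^23 ln(x) dx = 33.7395.
½[f(11) + f(23)] = ½[2.39790 + 3.13549] = 2.76669.
Integral + boundary = 36.5062.
Correction k=1: B_{2}/2! · (f^{(1)}(23) − f^{(1)}(11)) = 1/12 · (0.0434783 − 0.0909091) = -0.00395257.
After k=1: 36.5023.
Correction k=2: B_{4}/4! · (f^{(3)}(23) − f^{(3)}(11)) = −1/720 · (0.000164379 − 0.00150263) = 1.85868e-06.

S_2 ≈ 36.5023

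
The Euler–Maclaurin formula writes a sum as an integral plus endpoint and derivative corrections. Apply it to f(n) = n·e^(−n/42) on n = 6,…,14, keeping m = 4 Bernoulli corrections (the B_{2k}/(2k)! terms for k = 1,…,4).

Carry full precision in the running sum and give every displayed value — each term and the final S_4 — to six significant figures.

The integral term ∫_6^14 x·e^(−x/42) dx = 62.3442.
½[f(6) + f(14)] = ½[5.20127 + 10.0314] = 7.61635.
Integral + boundary = 69.9606.
k=1: B_{2}/(2)! × [f^{(1)}(14) − f^{(1)}(6)] = 1/12 × (0.477688 − 0.743038) = -0.0221126.
Partial sum through k=1: 69.9384.
k=2: B_{4}/(4)! × [f^{(3)}(14) − f^{(3)}(6)] = −1/720 × (0.00108319 − 0.00140408) = 4.45676e-07.
Partial sum through k=2: 69.9384.
k=3: B_{6}/(6)! × [f^{(5)}(14) − f^{(5)}(6)] = 1/30240 × (1.07459e-06 − 1.35314e-06) = -9.21103e-12.
Partial sum through k=3: 69.9384.
k=4: B_{8}/(8)! × [f^{(7)}(14) − f^{(7)}(6)] = −1/1209600 × (8.70258e-10 − 1.08294e-09) = 1.75830e-16.

S_4 ≈ 69.9384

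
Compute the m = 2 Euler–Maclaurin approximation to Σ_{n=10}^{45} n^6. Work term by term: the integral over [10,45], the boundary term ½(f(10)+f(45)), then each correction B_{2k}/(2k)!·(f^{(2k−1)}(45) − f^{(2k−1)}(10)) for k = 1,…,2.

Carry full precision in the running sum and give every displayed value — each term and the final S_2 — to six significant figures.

S_2 ≈ 5.76245e+10

∫_10^45 x^6 dx evaluates to 5.33799e+10.
½[f(10) + f(45)] = ½[1.00000e+06 + 8.30377e+09] = 4.15238e+09.
Integral + boundary = 5.75323e+10.
Order-1 term: 1/12 · (1.10717e+09 − 600000) = 9.22141e+07.
After k=1: 5.76245e+10.
Order-2 term: −1/720 · (1.09350e+07 − 120000) = -15020.8.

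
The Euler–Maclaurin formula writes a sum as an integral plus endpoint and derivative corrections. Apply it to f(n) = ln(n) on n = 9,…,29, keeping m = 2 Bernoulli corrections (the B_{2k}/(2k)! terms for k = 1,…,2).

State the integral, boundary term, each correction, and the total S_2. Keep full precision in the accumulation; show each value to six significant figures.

S_2 ≈ 60.6524

Integral: ∫_9^29 ln(x) dx = 57.8766.
½[f(9) + f(29)] = ½[2.19722 + 3.36730] = 2.78226.
So far: 60.6588.
Correction k=1: B_{2}/2! · (f^{(1)}(29) − f^{(1)}(9)) = 1/12 · (0.0344828 − 0.111111) = -0.00638570.
Partial sum through k=1: 60.6524.
Correction k=2: B_{4}/4! · (f^{(3)}(29) − f^{(3)}(9)) = −1/720 · (8.20042e-05 − 0.00274348) = 3.69650e-06.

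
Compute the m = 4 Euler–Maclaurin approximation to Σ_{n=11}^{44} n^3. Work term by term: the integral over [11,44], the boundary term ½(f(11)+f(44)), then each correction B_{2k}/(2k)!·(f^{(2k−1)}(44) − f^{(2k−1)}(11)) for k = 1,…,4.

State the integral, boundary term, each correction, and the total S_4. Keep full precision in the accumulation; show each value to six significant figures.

Integral: ∫_11^44 x^3 dx = 933364.
Boundary: ½(f(11) + f(44)) = ½(1331.00 + 85184.0) = 43257.5.
Integral + boundary = 976621.
k=1: B_{2}/(2)! × [f^{(1)}(44) − f^{(1)}(11)] = 1/12 × (5808.00 − 363.000) = 453.750.
Running total after k=1: 977075.
k=2: B_{4}/(4)! × [f^{(3)}(44) − f^{(3)}(11)] = −1/720 × (6.00000 − 6.00000) = 0.00000.
Running total after k=2: 977075.
k=3: B_{6}/(6)! × [f^{(5)}(44) − f^{(5)}(11)] = 1/30240 × (0.00000 − 0.00000) = 0.00000.
Running total after k=3: 977075.
k=4: B_{8}/(8)! × [f^{(7)}(44) − f^{(7)}(11)] = −1/1209600 × (0.00000 − 0.00000) = 0.00000.

S_4 ≈ 977075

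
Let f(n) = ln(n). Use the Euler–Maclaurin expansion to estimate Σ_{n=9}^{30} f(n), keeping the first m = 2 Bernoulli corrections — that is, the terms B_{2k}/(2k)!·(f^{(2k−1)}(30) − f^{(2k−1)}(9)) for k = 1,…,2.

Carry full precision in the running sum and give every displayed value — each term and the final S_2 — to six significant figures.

S_2 ≈ 64.0536

The integral term ∫_9^30 ln(x) dx = 61.2609.
½[f(9) + f(30)] = ½[2.19722 + 3.40120] = 2.79921.
Integral + boundary = 64.0601.
Order-1 term: 1/12 · (0.0333333 − 0.111111) = -0.00648148.
Running total after k=1: 64.0536.
Order-2 term: −1/720 · (7.40741e-05 − 0.00274348) = 3.70751e-06.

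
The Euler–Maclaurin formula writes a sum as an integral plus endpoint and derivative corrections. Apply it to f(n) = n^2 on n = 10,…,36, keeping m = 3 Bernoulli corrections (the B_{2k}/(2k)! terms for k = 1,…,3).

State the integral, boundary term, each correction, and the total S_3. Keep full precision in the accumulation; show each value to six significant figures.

The integral term ∫_10^36 x^2 dx = 15218.7.
Endpoint term: (f(10) + f(36))/2 = (100.000 + 1296.00)/2 = 698.000.
Running total after boundary: 15916.7.
k=1: B_{2}/(2)! × [f^{(1)}(36) − f^{(1)}(10)] = 1/12 × (72.0000 − 20.0000) = 4.33333.
Partial sum through k=1: 15921.0.
k=2: B_{4}/(4)! × [f^{(3)}(36) − f^{(3)}(10)] = −1/720 × (0.00000 − 0.00000) = 0.00000.
Partial sum through k=2: 15921.0.
k=3: B_{6}/(6)! × [f^{(5)}(36) − f^{(5)}(10)] = 1/30240 × (0.00000 − 0.00000) = 0.00000.

S_3 ≈ 15921.0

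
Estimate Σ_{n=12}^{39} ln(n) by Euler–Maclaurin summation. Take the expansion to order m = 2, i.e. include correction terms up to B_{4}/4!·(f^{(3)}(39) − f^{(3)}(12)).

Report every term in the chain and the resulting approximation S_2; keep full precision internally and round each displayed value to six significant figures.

Integral: ∫_12^39 ln(x) dx = 86.0600.
Endpoint term: (f(12) + f(39))/2 = (2.48491 + 3.66356)/2 = 3.07423.
Running total after boundary: 89.1343.
Correction k=1: B_{2}/2! · (f^{(1)}(39) − f^{(1)}(12)) = 1/12 · (0.0256410 − 0.0833333) = -0.00480769.
Running total after k=1: 89.1295.
Correction k=2: B_{4}/4! · (f^{(3)}(39) − f^{(3)}(12)) = −1/720 · (3.37160e-05 − 0.00115741) = 1.56068e-06.

S_2 ≈ 89.1295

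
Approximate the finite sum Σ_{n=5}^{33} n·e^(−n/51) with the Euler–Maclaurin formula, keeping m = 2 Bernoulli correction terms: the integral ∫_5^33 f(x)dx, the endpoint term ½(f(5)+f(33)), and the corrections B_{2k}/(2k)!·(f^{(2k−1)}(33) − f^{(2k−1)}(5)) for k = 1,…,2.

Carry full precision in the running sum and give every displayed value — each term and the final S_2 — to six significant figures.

Integral: ∫_5^33 x·e^(−x/51) dx = 346.256.
Boundary: ½(f(5) + f(33)) = ½(4.53307 + 17.2783) = 10.9057.
Integral + boundary = 357.162.
Order-1 term: 1/12 · (0.184794 − 0.817730) = -0.0527446.
Partial sum through k=1: 357.109.
Order-2 term: −1/720 · (0.000473649 − 0.00101152) = 7.47039e-07.

S_2 ≈ 357.109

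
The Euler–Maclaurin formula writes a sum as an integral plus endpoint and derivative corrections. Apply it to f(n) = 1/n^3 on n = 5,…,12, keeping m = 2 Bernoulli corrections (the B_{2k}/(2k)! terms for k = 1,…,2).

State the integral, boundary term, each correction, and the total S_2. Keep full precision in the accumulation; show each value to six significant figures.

S_2 ≈ 0.0211998

The integral term ∫_5^12 1/x^3 dx = 0.0165278.
½[f(5) + f(12)] = ½[0.00800000 + 0.000578704] = 0.00428935.
So far: 0.0208171.
Order-1 term: 1/12 · (-0.000144676 − (-0.00480000)) = 0.000387944.
Running total after k=1: 0.0212051.
Order-2 term: −1/720 · (-2.00939e-05 − (-0.00384000)) = -5.30543e-06.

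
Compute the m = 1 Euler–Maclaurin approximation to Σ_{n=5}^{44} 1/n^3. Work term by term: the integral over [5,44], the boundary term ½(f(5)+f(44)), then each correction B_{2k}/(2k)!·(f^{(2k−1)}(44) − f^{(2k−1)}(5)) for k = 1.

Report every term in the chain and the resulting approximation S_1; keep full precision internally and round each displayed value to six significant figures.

Integral: ∫_5^44 1/x^3 dx = 0.0197417.
Boundary: ½(f(5) + f(44)) = ½(0.00800000 + 1.17393e-05) = 0.00400587.
So far: 0.0237476.
Order-1 term: 1/12 · (-8.00406e-07 − (-0.00480000)) = 0.000399933.

S_1 ≈ 0.0241475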